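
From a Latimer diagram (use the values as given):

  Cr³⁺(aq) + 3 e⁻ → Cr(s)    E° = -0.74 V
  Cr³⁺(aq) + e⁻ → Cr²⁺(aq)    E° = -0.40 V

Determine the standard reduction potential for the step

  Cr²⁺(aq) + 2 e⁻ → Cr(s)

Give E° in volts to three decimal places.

-0.910 V

Sequential free energies add, so n₃E°₃ = n₁E°₁ + n₂E°₂.
With n₃ = 3, and the known step contributing 1×(-0.40) V, the unknown satisfies 2·E° = 3×(-0.74) − 1×(-0.40) = -1.820.
E° = -1.820 / 2 = -0.910 V.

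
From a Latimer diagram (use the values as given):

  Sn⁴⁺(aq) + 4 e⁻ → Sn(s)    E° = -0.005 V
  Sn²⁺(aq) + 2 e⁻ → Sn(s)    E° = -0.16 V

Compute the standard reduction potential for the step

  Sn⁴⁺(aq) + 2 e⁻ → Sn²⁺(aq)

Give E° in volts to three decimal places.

Sequential free energies add, so n₃E°₃ = n₁E°₁ + n₂E°₂.
With n₃ = 4, and the known step contributing 2×(-0.16) V, the unknown satisfies 2·E° = 4×(-0.005) − 2×(-0.16) = +0.300.
E° = +0.300 / 2 = +0.150 V.

+0.150 V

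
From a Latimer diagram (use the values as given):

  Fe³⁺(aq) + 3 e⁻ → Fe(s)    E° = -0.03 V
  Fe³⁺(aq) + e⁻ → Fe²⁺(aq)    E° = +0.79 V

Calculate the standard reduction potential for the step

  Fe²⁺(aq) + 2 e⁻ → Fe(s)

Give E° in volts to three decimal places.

-0.440 V

Sequential free energies add, so n₃E°₃ = n₁E°₁ + n₂E°₂.
With n₃ = 3, and the known step contributing 1×(+0.79) V, the unknown satisfies 2·E° = 3×(-0.03) − 1×(+0.79) = -0.880.
E° = -0.880 / 2 = -0.440 V.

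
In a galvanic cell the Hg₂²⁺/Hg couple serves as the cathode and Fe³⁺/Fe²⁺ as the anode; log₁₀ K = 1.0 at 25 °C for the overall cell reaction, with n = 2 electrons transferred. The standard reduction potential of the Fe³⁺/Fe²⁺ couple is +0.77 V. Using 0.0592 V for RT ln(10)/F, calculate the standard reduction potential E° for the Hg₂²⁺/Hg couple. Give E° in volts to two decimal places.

E°cell = (0.0592/n)·log K = (0.0592/2)(1.0) = +0.030 V.
Since Hg₂²⁺/Hg is the cathode and Fe³⁺/Fe²⁺ the anode, E°cell = E°(Hg₂²⁺/Hg) − E°(Fe³⁺/Fe²⁺).
So E°(Hg₂²⁺/Hg) = E°cell + E°(Fe³⁺/Fe²⁺) = +0.030 + (+0.77) = +0.80 V.

+0.80 V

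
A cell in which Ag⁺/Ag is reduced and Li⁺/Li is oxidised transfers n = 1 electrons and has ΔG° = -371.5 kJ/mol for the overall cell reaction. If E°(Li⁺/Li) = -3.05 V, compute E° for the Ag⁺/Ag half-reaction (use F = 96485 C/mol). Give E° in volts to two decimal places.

E°cell = −ΔG°/(nF) = −(-371.5×10³)/((1)(96485)) = +3.850 V.
Since Ag⁺/Ag is the cathode and Li⁺/Li the anode, E°cell = E°(Ag⁺/Ag) − E°(Li⁺/Li).
So E°(Ag⁺/Ag) = E°cell + E°(Li⁺/Li) = +3.850 + (-3.05) = +0.80 V.

+0.80 V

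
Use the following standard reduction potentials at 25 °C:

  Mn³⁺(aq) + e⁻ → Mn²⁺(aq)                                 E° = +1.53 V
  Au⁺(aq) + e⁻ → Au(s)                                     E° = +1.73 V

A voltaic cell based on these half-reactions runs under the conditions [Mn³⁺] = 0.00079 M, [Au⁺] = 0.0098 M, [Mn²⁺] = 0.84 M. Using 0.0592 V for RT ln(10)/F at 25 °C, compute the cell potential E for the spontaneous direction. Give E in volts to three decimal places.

+0.260 V

Au⁺/Au is the cathode (higher E°), Mn³⁺/Mn²⁺ the anode: E°cell = +1.73 − (+1.53) = +0.20 V, n = 1.
Overall: Au⁺(aq) + Mn²⁺(aq) → Au(s) + Mn³⁺(aq)
Q = [Mn³⁺] / ([Au⁺]·[Mn²⁺]); log Q = -1.018.
E = E° − (0.0592/n) log Q = +0.20 − (0.0592/1)(-1.018) = +0.260 V.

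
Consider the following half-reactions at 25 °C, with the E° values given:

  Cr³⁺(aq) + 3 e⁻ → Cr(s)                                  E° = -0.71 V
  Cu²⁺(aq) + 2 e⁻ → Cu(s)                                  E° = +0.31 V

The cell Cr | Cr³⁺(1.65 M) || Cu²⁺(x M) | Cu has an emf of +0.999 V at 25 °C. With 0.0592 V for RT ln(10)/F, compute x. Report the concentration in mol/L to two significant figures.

0.27 M

Cu²⁺/Cu is the cathode, Cr³⁺/Cr the anode: E°cell = +1.02 V, n = 6.
Overall reaction: 3 Cu²⁺(aq) + 2 Cr(s) → 3 Cu(s) + 2 Cr³⁺(aq); Q = [Cr³⁺]^2/[Cu²⁺]^3.
From E = E° − (0.0592/n) log Q: log Q = (E° − E)·n/0.0592 = (+1.02 − (+0.999))·6/0.0592 = 2.1284.
So 3·log[Cu²⁺] = 2·log(1.65) − log Q = 0.4350 − (2.1284) = -1.6934; log[Cu²⁺] = -1.6934 / 3 = -0.5645; [Cu²⁺] = 10^(-0.5645) ≈ 0.27 M.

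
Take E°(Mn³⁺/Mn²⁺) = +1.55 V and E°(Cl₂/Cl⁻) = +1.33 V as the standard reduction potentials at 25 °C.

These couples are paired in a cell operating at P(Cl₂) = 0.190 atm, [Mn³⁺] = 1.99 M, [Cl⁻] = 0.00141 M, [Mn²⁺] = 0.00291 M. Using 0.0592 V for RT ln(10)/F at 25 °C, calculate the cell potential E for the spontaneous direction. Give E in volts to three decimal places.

+0.240 V

Mn³⁺/Mn²⁺ is the cathode (higher E°), Cl₂/Cl⁻ the anode: E°cell = +1.55 − (+1.33) = +0.22 V, n = 2.
Overall: 2 Mn³⁺(aq) + 2 Cl⁻(aq) → 2 Mn²⁺(aq) + Cl₂(g)
Q = [Mn²⁺]^2·P(Cl₂) / ([Mn³⁺]^2·[Cl⁻]^2); log Q = -0.690.
E = E° − (0.0592/n) log Q = +0.22 − (0.0592/2)(-0.690) = +0.240 V.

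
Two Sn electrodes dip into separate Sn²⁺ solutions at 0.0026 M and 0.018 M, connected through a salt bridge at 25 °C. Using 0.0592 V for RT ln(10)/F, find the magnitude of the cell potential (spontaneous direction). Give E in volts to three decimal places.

For a concentration cell E°cell = 0. The 0.018 M side is the cathode (reduction is favoured where [Sn²⁺] is higher).
With n = 2, E = −(0.0592/2) log([Sn²⁺]ₐₙ/[Sn²⁺]꜀ₐₜ) = −(0.0592/2) log(0.0026/0.018) = −(0.0592/2)(-0.840) = +0.025 V.

+0.025 V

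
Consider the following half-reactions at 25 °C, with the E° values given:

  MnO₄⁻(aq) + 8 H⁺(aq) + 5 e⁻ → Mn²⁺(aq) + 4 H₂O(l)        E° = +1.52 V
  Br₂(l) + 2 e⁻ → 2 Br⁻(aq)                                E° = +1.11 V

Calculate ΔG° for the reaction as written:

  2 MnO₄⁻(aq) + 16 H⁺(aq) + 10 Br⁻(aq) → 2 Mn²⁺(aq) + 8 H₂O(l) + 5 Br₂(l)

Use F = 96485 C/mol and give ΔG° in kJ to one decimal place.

As written, MnO₄⁻/Mn²⁺ is reduced (cathode) and Br₂/Br⁻ is oxidised (anode), so E°cell = (+1.52) − (+1.11) = +0.41 V.
Balancing electrons gives n = 10.
ΔG° = −nFE° = −(10)(96485)(+0.41) = -395,588 J = -395.6 kJ.

-395.6 kJ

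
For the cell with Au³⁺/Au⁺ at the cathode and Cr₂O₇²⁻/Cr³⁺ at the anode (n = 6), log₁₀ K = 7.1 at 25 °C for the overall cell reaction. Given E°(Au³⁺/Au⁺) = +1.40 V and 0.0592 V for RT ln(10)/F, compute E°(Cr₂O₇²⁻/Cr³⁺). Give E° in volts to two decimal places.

+1.33 V

E°cell = (0.0592/n)·log K = (0.0592/6)(7.1) = +0.070 V.
Since Au³⁺/Au⁺ is the cathode and Cr₂O₇²⁻/Cr³⁺ the anode, E°cell = E°(Au³⁺/Au⁺) − E°(Cr₂O₇²⁻/Cr³⁺).
So E°(Cr₂O₇²⁻/Cr³⁺) = E°(Au³⁺/Au⁺) − E°cell = (+1.40) − (+0.070) = +1.33 V.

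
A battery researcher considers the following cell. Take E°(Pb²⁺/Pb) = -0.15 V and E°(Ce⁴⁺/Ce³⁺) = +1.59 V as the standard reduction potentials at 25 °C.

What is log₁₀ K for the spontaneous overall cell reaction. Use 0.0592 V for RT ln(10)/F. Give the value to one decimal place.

58.8

Cathode: Ce⁴⁺/Ce³⁺; anode: Pb²⁺/Pb. E°cell = +1.74 V, n = 2.
log K = nE°cell / 0.0592 = (2)(+1.74) / 0.0592 = 58.8.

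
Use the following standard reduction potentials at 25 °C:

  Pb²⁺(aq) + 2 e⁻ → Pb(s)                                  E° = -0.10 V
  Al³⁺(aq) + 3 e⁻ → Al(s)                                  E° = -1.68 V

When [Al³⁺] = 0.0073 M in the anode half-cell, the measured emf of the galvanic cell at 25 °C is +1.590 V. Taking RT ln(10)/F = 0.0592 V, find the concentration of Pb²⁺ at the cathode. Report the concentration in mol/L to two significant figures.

0.082 M

Pb²⁺/Pb is the cathode, Al³⁺/Al the anode: E°cell = +1.58 V, n = 6.
Overall reaction: 3 Pb²⁺(aq) + 2 Al(s) → 3 Pb(s) + 2 Al³⁺(aq); Q = [Al³⁺]^2/[Pb²⁺]^3.
From E = E° − (0.0592/n) log Q: log Q = (E° − E)·n/0.0592 = (+1.58 − (+1.590))·6/0.0592 = -1.0135.
So 3·log[Pb²⁺] = 2·log(0.0073) − log Q = -4.2734 − (-1.0135) = -3.2599; log[Pb²⁺] = -3.2599 / 3 = -1.0866; [Pb²⁺] = 10^(-1.0866) ≈ 0.082 M.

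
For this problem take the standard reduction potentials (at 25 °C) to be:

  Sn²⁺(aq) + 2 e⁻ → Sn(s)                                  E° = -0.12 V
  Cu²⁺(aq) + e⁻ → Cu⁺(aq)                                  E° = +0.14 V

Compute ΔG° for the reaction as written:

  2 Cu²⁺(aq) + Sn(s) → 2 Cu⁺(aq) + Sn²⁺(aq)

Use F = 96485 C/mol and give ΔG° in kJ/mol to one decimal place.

As written, Cu²⁺/Cu⁺ is reduced (cathode) and Sn²⁺/Sn is oxidised (anode), so E°cell = (+0.14) − (-0.12) = +0.26 V.
Balancing electrons gives n = 2.
ΔG° = −nFE° = −(2)(96485)(+0.26) = -50,172 J = -50.2 kJ/mol.

-50.2 kJ/mol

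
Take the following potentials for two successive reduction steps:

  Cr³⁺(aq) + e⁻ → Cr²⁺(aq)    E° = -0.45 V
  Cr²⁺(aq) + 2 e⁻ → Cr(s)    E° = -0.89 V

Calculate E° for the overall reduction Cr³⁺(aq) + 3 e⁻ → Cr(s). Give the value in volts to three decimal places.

-0.743 V

Standard free energies of sequential steps add: ΔG°₃ = ΔG°₁ + ΔG°₂, so n₃E°₃ = n₁E°₁ + n₂E°₂.
E°₃ = (1×-0.45 + 2×-0.89) / 3 = (-2.230) / 3 = -0.743 V.
Simply averaging or adding the two E° values would be wrong; the electron-weighted sum is required.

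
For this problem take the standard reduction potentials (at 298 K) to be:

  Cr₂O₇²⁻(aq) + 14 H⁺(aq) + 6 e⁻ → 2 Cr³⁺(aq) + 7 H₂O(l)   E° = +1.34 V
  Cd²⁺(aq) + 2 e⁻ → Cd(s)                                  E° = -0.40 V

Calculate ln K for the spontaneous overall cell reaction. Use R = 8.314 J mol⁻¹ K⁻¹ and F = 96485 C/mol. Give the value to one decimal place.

Cathode: Cr₂O₇²⁻/Cr³⁺; anode: Cd²⁺/Cd. E°cell = (+1.34) − (-0.40) = +1.74 V, with n = 6.
ΔG° = −nFE° = −RT ln K, so ln K = nFE°/(RT) = (6)(96485)(+1.74) / ((8.314)(298)) = 406.569.

406.6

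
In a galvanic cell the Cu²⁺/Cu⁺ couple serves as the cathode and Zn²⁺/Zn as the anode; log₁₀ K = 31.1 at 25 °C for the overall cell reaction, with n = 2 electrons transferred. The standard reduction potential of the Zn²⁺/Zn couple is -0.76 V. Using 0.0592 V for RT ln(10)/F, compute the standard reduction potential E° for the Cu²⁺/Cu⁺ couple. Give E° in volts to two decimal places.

E°cell = (0.0592/n)·log K = (0.0592/2)(31.1) = +0.921 V.
Since Cu²⁺/Cu⁺ is the cathode and Zn²⁺/Zn the anode, E°cell = E°(Cu²⁺/Cu⁺) − E°(Zn²⁺/Zn).
So E°(Cu²⁺/Cu⁺) = E°cell + E°(Zn²⁺/Zn) = +0.921 + (-0.76) = +0.16 V.

+0.16 V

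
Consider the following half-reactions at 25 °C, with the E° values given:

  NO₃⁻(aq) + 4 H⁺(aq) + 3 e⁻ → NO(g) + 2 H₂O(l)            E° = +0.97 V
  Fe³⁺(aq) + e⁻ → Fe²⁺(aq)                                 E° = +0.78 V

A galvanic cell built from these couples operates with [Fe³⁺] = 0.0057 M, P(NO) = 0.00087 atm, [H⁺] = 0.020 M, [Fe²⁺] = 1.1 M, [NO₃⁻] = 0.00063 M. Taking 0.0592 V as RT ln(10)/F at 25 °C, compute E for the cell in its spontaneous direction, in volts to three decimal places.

+0.188 V

NO₃⁻/NO is the cathode (higher E°), Fe³⁺/Fe²⁺ the anode: E°cell = +0.97 − (+0.78) = +0.19 V, n = 3.
Overall: NO₃⁻(aq) + 4 H⁺(aq) + 3 Fe²⁺(aq) → NO(g) + 2 H₂O(l) + 3 Fe³⁺(aq)
Q = P(NO)·[Fe³⁺]^3 / ([NO₃⁻]·[H⁺]^4·[Fe²⁺]^3); log Q = 0.080.
E = E° − (0.0592/n) log Q = +0.19 − (0.0592/3)(0.080) = +0.188 V.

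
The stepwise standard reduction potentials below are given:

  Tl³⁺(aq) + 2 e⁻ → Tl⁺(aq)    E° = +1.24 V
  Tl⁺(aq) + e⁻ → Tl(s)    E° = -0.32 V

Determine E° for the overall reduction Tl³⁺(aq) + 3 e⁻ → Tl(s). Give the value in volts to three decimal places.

Since ΔG° = −nFE° is additive over sequential reductions, n₃E°₃ = n₁E°₁ + n₂E°₂.
E°₃ = (2×+1.24 + 1×-0.32) / 3 = (+2.160) / 3 = +0.720 V.
Simply averaging or adding the two E° values would be wrong; the electron-weighted sum is required.

+0.720 V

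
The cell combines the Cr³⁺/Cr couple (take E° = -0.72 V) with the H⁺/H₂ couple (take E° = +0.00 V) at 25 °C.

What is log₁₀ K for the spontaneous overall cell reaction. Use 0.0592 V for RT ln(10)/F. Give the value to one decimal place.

73.0

Cathode: H⁺/H₂; anode: Cr³⁺/Cr. E°cell = +0.72 V, n = 6.
log K = nE°cell / 0.0592 = (6)(+0.72) / 0.0592 = 73.0.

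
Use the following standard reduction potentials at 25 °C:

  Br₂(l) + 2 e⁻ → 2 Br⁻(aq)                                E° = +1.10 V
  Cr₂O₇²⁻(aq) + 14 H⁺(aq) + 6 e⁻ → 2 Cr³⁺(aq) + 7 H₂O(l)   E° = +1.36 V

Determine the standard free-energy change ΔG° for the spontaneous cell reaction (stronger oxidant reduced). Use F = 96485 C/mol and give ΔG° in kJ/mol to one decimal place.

Cr₂O₇²⁻/Cr³⁺ (E° = +1.36 V) is the cathode; Br₂/Br⁻ (E° = +1.10 V) is the anode, so E°cell = +0.26 V.
Balancing electrons gives n = 6 (lcm of 6 and 2).
ΔG° = −nFE° = −(6)(96485)(+0.26) = -150,517 J = -150.5 kJ/mol.

-150.5 kJ/mol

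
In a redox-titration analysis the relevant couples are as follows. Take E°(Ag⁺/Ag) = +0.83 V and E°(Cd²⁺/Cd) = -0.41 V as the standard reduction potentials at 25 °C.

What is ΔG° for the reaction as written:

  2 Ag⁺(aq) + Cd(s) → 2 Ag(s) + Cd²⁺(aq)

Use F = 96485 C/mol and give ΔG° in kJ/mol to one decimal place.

-239.3 kJ/mol

As written, Ag⁺/Ag is reduced (cathode) and Cd²⁺/Cd is oxidised (anode), so E°cell = (+0.83) − (-0.41) = +1.24 V.
Balancing electrons gives n = 2.
ΔG° = −nFE° = −(2)(96485)(+1.24) = -239,283 J = -239.3 kJ/mol.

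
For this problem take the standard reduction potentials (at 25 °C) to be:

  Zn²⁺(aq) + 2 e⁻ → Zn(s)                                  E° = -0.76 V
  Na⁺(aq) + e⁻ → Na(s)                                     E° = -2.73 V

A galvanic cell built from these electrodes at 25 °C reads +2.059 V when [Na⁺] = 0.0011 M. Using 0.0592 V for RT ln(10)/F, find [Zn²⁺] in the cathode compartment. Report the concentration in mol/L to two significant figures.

0.0012 M

Zn²⁺/Zn is the cathode, Na⁺/Na the anode: E°cell = +1.97 V, n = 2.
Overall reaction: Zn²⁺(aq) + 2 Na(s) → Zn(s) + 2 Na⁺(aq); Q = [Na⁺]^2/[Zn²⁺]^1.
From E = E° − (0.0592/n) log Q: log Q = (E° − E)·n/0.0592 = (+1.97 − (+2.059))·2/0.0592 = -3.0068.
So 1·log[Zn²⁺] = 2·log(0.0011) − log Q = -5.9172 − (-3.0068) = -2.9104; [Zn²⁺] = 10^(-2.9104) ≈ 0.0012 M.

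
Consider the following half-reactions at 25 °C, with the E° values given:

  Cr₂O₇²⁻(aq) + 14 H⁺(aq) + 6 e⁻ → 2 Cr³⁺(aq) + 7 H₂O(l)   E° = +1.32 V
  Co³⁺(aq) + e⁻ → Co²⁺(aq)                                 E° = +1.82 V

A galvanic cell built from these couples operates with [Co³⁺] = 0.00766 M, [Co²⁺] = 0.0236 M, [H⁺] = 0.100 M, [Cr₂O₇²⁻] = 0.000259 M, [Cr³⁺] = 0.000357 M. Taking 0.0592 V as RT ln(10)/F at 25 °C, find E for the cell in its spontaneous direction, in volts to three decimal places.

Co³⁺/Co²⁺ is the cathode (higher E°), Cr₂O₇²⁻/Cr³⁺ the anode: E°cell = +1.82 − (+1.32) = +0.50 V, n = 6.
Overall: 6 Co³⁺(aq) + 2 Cr³⁺(aq) + 7 H₂O(l) → 6 Co²⁺(aq) + Cr₂O₇²⁻(aq) + 14 H⁺(aq)
Q = [Co²⁺]^6·[Cr₂O₇²⁻]·[H⁺]^14 / ([Co³⁺]^6·[Cr³⁺]^2); log Q = -7.760.
E = E° − (0.0592/n) log Q = +0.50 − (0.0592/6)(-7.760) = +0.577 V.

+0.577 V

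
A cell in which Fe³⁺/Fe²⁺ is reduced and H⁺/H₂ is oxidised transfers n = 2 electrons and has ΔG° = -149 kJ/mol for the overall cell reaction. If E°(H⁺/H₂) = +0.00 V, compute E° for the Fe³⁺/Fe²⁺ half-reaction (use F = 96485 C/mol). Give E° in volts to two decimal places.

E°cell = −ΔG°/(nF) = −(-149×10³)/((2)(96485)) = +0.772 V.
Since Fe³⁺/Fe²⁺ is the cathode and H⁺/H₂ the anode, E°cell = E°(Fe³⁺/Fe²⁺) − E°(H⁺/H₂).
So E°(Fe³⁺/Fe²⁺) = E°cell + E°(H⁺/H₂) = +0.772 + (+0.00) = +0.77 V.

+0.77 V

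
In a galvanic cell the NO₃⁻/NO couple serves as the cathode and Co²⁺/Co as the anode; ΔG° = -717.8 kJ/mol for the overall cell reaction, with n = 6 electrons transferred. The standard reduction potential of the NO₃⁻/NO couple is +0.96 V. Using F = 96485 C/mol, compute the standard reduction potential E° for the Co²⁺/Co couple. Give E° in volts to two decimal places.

E°cell = −ΔG°/(nF) = −(-717.8×10³)/((6)(96485)) = +1.240 V.
Since NO₃⁻/NO is the cathode and Co²⁺/Co the anode, E°cell = E°(NO₃⁻/NO) − E°(Co²⁺/Co).
So E°(Co²⁺/Co) = E°(NO₃⁻/NO) − E°cell = (+0.96) − (+1.240) = -0.28 V.

-0.28 V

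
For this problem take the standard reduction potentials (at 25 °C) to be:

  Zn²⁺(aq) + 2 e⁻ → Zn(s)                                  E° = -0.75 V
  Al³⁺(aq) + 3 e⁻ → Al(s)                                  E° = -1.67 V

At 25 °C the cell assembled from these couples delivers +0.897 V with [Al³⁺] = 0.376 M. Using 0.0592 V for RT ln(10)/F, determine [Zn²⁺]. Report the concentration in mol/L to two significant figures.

0.087 M

Zn²⁺/Zn is the cathode, Al³⁺/Al the anode: E°cell = +0.92 V, n = 6.
Overall reaction: 3 Zn²⁺(aq) + 2 Al(s) → 3 Zn(s) + 2 Al³⁺(aq); Q = [Al³⁺]^2/[Zn²⁺]^3.
From E = E° − (0.0592/n) log Q: log Q = (E° − E)·n/0.0592 = (+0.92 − (+0.897))·6/0.0592 = 2.3311.
So 3·log[Zn²⁺] = 2·log(0.376) − log Q = -0.8496 − (2.3311) = -3.1807; log[Zn²⁺] = -3.1807 / 3 = -1.0602; [Zn²⁺] = 10^(-1.0602) ≈ 0.087 M.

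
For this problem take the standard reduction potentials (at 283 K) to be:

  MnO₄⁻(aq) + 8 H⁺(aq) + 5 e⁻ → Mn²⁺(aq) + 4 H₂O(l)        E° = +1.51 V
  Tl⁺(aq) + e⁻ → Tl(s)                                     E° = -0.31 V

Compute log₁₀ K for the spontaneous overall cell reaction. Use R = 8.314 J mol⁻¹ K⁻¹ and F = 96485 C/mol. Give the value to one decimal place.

Cathode: MnO₄⁻/Mn²⁺; anode: Tl⁺/Tl. E°cell = (+1.51) − (-0.31) = +1.82 V, with n = 5.
ΔG° = −nFE° = −RT ln K, so ln K = nFE°/(RT) = (5)(96485)(+1.82) / ((8.314)(283)) = 373.168.
log₁₀ K = 373.168 / ln 10 = 162.1.

162.1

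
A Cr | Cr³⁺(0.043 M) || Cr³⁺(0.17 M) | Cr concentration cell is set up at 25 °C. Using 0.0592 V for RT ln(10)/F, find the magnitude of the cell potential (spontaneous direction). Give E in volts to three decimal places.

For a concentration cell E°cell = 0. The 0.17 M side is the cathode (reduction is favoured where [Cr³⁺] is higher).
With n = 3, E = −(0.0592/3) log([Cr³⁺]ₐₙ/[Cr³⁺]꜀ₐₜ) = −(0.0592/3) log(0.043/0.17) = −(0.0592/3)(-0.597) = +0.012 V.

+0.012 V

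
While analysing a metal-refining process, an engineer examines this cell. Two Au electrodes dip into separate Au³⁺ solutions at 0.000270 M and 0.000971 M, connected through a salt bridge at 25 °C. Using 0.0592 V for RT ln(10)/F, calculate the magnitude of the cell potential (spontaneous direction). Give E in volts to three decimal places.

+0.011 V

For a concentration cell E°cell = 0. The 0.000971 M side is the cathode (reduction is favoured where [Au³⁺] is higher).
With n = 3, E = −(0.0592/3) log([Au³⁺]ₐₙ/[Au³⁺]꜀ₐₜ) = −(0.0592/3) log(0.00027/0.000971) = −(0.0592/3)(-0.556) = +0.011 V.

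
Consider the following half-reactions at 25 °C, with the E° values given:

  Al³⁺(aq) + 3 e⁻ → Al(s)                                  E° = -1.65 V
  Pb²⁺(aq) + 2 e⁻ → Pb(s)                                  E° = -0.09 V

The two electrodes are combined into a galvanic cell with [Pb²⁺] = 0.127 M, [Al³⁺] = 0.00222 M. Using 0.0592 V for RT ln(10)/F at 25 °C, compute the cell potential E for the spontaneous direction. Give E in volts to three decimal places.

Pb²⁺/Pb is the cathode (higher E°), Al³⁺/Al the anode: E°cell = -0.09 − (-1.65) = +1.56 V, n = 6.
Overall: 3 Pb²⁺(aq) + 2 Al(s) → 3 Pb(s) + 2 Al³⁺(aq)
Q = [Al³⁺]^2 / ([Pb²⁺]^3); log Q = -2.619.
E = E° − (0.0592/n) log Q = +1.56 − (0.0592/6)(-2.619) = +1.586 V.

+1.586 V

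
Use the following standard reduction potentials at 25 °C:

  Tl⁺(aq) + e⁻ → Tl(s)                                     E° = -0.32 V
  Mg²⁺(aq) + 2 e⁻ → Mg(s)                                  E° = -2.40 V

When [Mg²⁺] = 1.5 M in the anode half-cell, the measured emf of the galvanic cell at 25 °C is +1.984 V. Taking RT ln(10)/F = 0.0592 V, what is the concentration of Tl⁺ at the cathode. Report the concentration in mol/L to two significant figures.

0.029 M

Tl⁺/Tl is the cathode, Mg²⁺/Mg the anode: E°cell = +2.08 V, n = 2.
Overall reaction: 2 Tl⁺(aq) + Mg(s) → 2 Tl(s) + Mg²⁺(aq); Q = [Mg²⁺]^1/[Tl⁺]^2.
From E = E° − (0.0592/n) log Q: log Q = (E° − E)·n/0.0592 = (+2.08 − (+1.984))·2/0.0592 = 3.2432.
So 2·log[Tl⁺] = 1·log(1.5) − log Q = 0.1761 − (3.2432) = -3.0671; log[Tl⁺] = -3.0671 / 2 = -1.5335; [Tl⁺] = 10^(-1.5335) ≈ 0.029 M.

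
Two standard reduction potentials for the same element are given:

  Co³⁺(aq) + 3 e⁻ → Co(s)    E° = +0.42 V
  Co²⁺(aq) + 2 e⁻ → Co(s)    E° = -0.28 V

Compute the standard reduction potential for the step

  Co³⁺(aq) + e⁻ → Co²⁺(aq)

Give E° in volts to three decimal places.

Sequential free energies add, so n₃E°₃ = n₁E°₁ + n₂E°₂.
With n₃ = 3, and the known step contributing 2×(-0.28) V, the unknown satisfies 1·E° = 3×(+0.42) − 2×(-0.28) = +1.820.
E° = +1.820 / 1 = +1.820 V.

+1.820 V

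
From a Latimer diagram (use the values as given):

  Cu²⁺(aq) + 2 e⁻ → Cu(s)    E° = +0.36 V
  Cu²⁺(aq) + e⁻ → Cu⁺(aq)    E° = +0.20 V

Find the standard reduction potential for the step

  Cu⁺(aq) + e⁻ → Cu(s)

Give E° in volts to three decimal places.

Sequential free energies add, so n₃E°₃ = n₁E°₁ + n₂E°₂.
With n₃ = 2, and the known step contributing 1×(+0.20) V, the unknown satisfies 1·E° = 2×(+0.36) − 1×(+0.20) = +0.520.
E° = +0.520 / 1 = +0.520 V.

+0.520 V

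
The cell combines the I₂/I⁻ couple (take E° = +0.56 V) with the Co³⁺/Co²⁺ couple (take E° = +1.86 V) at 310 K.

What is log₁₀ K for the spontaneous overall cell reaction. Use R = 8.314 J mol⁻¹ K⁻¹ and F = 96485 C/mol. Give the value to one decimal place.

42.3

Cathode: Co³⁺/Co²⁺; anode: I₂/I⁻. E°cell = (+1.86) − (+0.56) = +1.30 V, with n = 2.
ΔG° = −nFE° = −RT ln K, so ln K = nFE°/(RT) = (2)(96485)(+1.30) / ((8.314)(310)) = 97.333.
log₁₀ K = 97.333 / ln 10 = 42.3.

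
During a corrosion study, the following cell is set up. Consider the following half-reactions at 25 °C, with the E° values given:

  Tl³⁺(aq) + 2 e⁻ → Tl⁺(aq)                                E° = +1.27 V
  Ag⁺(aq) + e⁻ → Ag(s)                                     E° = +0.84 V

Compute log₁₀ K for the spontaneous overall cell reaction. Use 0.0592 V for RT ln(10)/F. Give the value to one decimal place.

Cathode: Tl³⁺/Tl⁺; anode: Ag⁺/Ag. E°cell = +0.43 V, n = 2.
log K = nE°cell / 0.0592 = (2)(+0.43) / 0.0592 = 14.5.

14.5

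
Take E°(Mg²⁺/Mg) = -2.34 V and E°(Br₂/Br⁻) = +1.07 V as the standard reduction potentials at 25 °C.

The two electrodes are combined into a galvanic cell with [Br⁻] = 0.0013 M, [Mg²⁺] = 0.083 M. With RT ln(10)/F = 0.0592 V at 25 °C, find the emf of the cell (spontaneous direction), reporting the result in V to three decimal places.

Br₂/Br⁻ is the cathode (higher E°), Mg²⁺/Mg the anode: E°cell = +1.07 − (-2.34) = +3.41 V, n = 2.
Overall: Br₂(l) + Mg(s) → 2 Br⁻(aq) + Mg²⁺(aq)
Q = [Br⁻]^2·[Mg²⁺]; log Q = -6.853.
E = E° − (0.0592/n) log Q = +3.41 − (0.0592/2)(-6.853) = +3.613 V.

+3.613 V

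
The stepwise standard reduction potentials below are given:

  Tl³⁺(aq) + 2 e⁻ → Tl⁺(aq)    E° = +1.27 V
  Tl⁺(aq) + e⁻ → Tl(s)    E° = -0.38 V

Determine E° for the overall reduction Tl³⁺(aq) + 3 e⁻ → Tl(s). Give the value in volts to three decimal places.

+0.720 V

Standard free energies of sequential steps add: ΔG°₃ = ΔG°₁ + ΔG°₂, so n₃E°₃ = n₁E°₁ + n₂E°₂.
E°₃ = (2×+1.27 + 1×-0.38) / 3 = (+2.160) / 3 = +0.720 V.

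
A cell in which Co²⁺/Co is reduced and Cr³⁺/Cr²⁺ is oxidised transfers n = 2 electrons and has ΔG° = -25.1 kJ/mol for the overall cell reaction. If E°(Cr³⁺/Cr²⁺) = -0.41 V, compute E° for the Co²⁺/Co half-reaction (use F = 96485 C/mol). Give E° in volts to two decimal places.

E°cell = −ΔG°/(nF) = −(-25.1×10³)/((2)(96485)) = +0.130 V.
Since Co²⁺/Co is the cathode and Cr³⁺/Cr²⁺ the anode, E°cell = E°(Co²⁺/Co) − E°(Cr³⁺/Cr²⁺).
So E°(Co²⁺/Co) = E°cell + E°(Cr³⁺/Cr²⁺) = +0.130 + (-0.41) = -0.28 V.

-0.28 V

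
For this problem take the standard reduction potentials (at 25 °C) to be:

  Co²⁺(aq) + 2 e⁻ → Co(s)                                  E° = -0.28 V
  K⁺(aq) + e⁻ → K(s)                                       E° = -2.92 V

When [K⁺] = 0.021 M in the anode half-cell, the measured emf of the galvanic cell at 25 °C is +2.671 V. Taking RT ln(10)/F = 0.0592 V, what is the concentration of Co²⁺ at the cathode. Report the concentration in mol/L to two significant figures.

0.0049 M

Co²⁺/Co is the cathode, K⁺/K the anode: E°cell = +2.64 V, n = 2.
Overall reaction: Co²⁺(aq) + 2 K(s) → Co(s) + 2 K⁺(aq); Q = [K⁺]^2/[Co²⁺]^1.
From E = E° − (0.0592/n) log Q: log Q = (E° − E)·n/0.0592 = (+2.64 − (+2.671))·2/0.0592 = -1.0473.
So 1·log[Co²⁺] = 2·log(0.021) − log Q = -3.3556 − (-1.0473) = -2.3083; [Co²⁺] = 10^(-2.3083) ≈ 0.0049 M.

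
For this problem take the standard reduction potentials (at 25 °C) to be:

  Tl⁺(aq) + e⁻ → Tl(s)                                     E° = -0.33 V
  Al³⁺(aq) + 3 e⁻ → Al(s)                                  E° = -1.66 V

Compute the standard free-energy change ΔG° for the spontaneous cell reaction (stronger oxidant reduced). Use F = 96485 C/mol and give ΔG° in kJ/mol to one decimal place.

-385.0 kJ/mol

Tl⁺/Tl (E° = -0.33 V) is the cathode; Al³⁺/Al (E° = -1.66 V) is the anode, so E°cell = +1.33 V.
Balancing electrons gives n = 3 (lcm of 1 and 3).
ΔG° = −nFE° = −(3)(96485)(+1.33) = -384,975 J = -385.0 kJ/mol.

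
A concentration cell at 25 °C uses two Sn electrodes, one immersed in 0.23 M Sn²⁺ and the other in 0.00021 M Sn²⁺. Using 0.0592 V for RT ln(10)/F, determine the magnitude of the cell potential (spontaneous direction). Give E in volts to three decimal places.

For a concentration cell E°cell = 0. The 0.23 M side is the cathode (reduction is favoured where [Sn²⁺] is higher).
With n = 2, E = −(0.0592/2) log([Sn²⁺]ₐₙ/[Sn²⁺]꜀ₐₜ) = −(0.0592/2) log(0.00021/0.23) = −(0.0592/2)(-3.040) = +0.090 V.

+0.090 V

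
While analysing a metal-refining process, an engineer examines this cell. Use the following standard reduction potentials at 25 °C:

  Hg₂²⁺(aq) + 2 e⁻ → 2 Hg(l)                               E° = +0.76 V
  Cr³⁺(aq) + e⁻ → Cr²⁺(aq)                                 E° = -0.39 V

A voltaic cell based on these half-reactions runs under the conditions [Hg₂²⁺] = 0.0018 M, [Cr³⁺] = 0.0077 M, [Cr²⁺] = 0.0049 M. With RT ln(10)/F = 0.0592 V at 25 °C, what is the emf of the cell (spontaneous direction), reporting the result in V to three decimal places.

+1.057 V

Hg₂²⁺/Hg is the cathode (higher E°), Cr³⁺/Cr²⁺ the anode: E°cell = +0.76 − (-0.39) = +1.15 V, n = 2.
Overall: Hg₂²⁺(aq) + 2 Cr²⁺(aq) → 2 Hg(l) + 2 Cr³⁺(aq)
Q = [Cr³⁺]^2 / ([Hg₂²⁺]·[Cr²⁺]^2); log Q = 3.137.
E = E° − (0.0592/n) log Q = +1.15 − (0.0592/2)(3.137) = +1.057 V.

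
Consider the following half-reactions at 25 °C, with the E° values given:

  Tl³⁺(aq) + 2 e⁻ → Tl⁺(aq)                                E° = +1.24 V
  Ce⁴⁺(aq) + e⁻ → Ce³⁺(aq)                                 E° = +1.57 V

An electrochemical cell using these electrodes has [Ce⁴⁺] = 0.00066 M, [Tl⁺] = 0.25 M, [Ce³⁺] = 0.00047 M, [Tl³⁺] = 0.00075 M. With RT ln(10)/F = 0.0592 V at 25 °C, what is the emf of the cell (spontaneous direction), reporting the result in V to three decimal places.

+0.413 V

Ce⁴⁺/Ce³⁺ is the cathode (higher E°), Tl³⁺/Tl⁺ the anode: E°cell = +1.57 − (+1.24) = +0.33 V, n = 2.
Overall: 2 Ce⁴⁺(aq) + Tl⁺(aq) → 2 Ce³⁺(aq) + Tl³⁺(aq)
Q = [Ce³⁺]^2·[Tl³⁺] / ([Ce⁴⁺]^2·[Tl⁺]); log Q = -2.818.
E = E° − (0.0592/n) log Q = +0.33 − (0.0592/2)(-2.818) = +0.413 V.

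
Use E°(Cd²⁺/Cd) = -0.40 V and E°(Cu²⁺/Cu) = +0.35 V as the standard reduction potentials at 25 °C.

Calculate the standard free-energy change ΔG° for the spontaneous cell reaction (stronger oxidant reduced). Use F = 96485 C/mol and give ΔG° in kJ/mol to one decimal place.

Cu²⁺/Cu (E° = +0.35 V) is the cathode; Cd²⁺/Cd (E° = -0.40 V) is the anode, so E°cell = +0.75 V.
Balancing electrons gives n = 2 (lcm of 2 and 2).
ΔG° = −nFE° = −(2)(96485)(+0.75) = -144,728 J = -144.7 kJ/mol.

-144.7 kJ/mol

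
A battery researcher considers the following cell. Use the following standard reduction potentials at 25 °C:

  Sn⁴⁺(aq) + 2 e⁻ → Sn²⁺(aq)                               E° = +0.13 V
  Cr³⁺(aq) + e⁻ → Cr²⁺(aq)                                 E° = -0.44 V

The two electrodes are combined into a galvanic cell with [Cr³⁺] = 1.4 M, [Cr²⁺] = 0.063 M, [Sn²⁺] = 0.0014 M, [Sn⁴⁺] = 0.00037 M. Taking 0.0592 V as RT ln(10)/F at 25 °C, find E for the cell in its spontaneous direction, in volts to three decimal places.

Sn⁴⁺/Sn²⁺ is the cathode (higher E°), Cr³⁺/Cr²⁺ the anode: E°cell = +0.13 − (-0.44) = +0.57 V, n = 2.
Overall: Sn⁴⁺(aq) + 2 Cr²⁺(aq) → Sn²⁺(aq) + 2 Cr³⁺(aq)
Q = [Sn²⁺]·[Cr³⁺]^2 / ([Sn⁴⁺]·[Cr²⁺]^2); log Q = 3.272.
E = E° − (0.0592/n) log Q = +0.57 − (0.0592/2)(3.272) = +0.473 V.

+0.473 V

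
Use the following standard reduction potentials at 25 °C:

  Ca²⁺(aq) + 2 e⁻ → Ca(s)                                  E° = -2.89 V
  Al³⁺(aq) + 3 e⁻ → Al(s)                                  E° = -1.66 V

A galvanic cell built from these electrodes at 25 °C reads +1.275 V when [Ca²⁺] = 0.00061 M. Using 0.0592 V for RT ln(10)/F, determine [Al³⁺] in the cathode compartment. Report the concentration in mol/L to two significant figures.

0.0029 M

Al³⁺/Al is the cathode, Ca²⁺/Ca the anode: E°cell = +1.23 V, n = 6.
Overall reaction: 2 Al³⁺(aq) + 3 Ca(s) → 2 Al(s) + 3 Ca²⁺(aq); Q = [Ca²⁺]^3/[Al³⁺]^2.
From E = E° − (0.0592/n) log Q: log Q = (E° − E)·n/0.0592 = (+1.23 − (+1.275))·6/0.0592 = -4.5608.
So 2·log[Al³⁺] = 3·log(0.00061) − log Q = -9.6440 − (-4.5608) = -5.0832; log[Al³⁺] = -5.0832 / 2 = -2.5416; [Al³⁺] = 10^(-2.5416) ≈ 0.0029 M.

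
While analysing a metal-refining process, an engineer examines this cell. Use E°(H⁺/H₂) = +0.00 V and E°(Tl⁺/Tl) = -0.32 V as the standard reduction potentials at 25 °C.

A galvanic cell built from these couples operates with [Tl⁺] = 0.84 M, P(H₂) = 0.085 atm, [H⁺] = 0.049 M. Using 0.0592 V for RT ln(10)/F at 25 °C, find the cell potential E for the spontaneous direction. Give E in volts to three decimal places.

+0.279 V

H⁺/H₂ is the cathode (higher E°), Tl⁺/Tl the anode: E°cell = +0.00 − (-0.32) = +0.32 V, n = 2.
Overall: 2 H⁺(aq) + 2 Tl(s) → H₂(g) + 2 Tl⁺(aq)
Q = P(H₂)·[Tl⁺]^2 / ([H⁺]^2); log Q = 1.398.
E = E° − (0.0592/n) log Q = +0.32 − (0.0592/2)(1.398) = +0.279 V.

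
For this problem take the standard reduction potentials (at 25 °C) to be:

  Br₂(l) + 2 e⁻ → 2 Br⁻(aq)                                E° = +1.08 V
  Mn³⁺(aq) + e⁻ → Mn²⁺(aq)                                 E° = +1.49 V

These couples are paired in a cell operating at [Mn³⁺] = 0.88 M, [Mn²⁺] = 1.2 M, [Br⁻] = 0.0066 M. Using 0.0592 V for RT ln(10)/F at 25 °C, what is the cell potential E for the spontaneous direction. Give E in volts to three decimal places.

Mn³⁺/Mn²⁺ is the cathode (higher E°), Br₂/Br⁻ the anode: E°cell = +1.49 − (+1.08) = +0.41 V, n = 2.
Overall: 2 Mn³⁺(aq) + 2 Br⁻(aq) → 2 Mn²⁺(aq) + Br₂(l)
Q = [Mn²⁺]^2 / ([Mn³⁺]^2·[Br⁻]^2); log Q = 4.630.
E = E° − (0.0592/n) log Q = +0.41 − (0.0592/2)(4.630) = +0.273 V.

+0.273 V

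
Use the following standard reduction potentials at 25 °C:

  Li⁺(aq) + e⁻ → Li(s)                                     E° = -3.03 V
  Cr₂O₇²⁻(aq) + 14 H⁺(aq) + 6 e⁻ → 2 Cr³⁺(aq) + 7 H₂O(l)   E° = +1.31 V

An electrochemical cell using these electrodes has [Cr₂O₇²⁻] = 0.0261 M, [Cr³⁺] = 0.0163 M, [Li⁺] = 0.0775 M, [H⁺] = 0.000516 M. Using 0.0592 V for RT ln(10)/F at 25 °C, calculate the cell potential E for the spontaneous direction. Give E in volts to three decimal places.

+3.971 V

Cr₂O₇²⁻/Cr³⁺ is the cathode (higher E°), Li⁺/Li the anode: E°cell = +1.31 − (-3.03) = +4.34 V, n = 6.
Overall: Cr₂O₇²⁻(aq) + 14 H⁺(aq) + 6 Li(s) → 2 Cr³⁺(aq) + 7 H₂O(l) + 6 Li⁺(aq)
Q = [Cr³⁺]^2·[Li⁺]^6 / ([Cr₂O₇²⁻]·[H⁺]^14); log Q = 37.366.
E = E° − (0.0592/n) log Q = +4.34 − (0.0592/6)(37.366) = +3.971 V.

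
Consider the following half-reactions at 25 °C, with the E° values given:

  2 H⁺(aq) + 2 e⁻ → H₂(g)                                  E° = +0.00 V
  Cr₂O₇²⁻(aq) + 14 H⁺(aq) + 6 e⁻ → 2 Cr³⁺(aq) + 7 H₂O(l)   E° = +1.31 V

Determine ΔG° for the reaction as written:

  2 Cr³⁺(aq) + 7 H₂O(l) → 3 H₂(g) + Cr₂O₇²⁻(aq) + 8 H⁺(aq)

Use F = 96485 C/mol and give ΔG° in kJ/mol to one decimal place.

+758.4 kJ/mol

As written, H⁺/H₂ is reduced (cathode) and Cr₂O₇²⁻/Cr³⁺ is oxidised (anode), so E°cell = (+0.00) − (+1.31) = -1.31 V.
Balancing electrons gives n = 6.
ΔG° = −nFE° = −(6)(96485)(-1.31) = 758,372 J = +758.4 kJ/mol.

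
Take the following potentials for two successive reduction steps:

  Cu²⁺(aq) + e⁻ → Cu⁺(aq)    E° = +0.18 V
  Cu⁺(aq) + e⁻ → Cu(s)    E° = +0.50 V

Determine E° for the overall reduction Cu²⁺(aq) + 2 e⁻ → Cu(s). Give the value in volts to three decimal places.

Standard free energies of sequential steps add: ΔG°₃ = ΔG°₁ + ΔG°₂, so n₃E°₃ = n₁E°₁ + n₂E°₂.
E°₃ = (1×+0.18 + 1×+0.50) / 2 = (+0.680) / 2 = +0.340 V.

+0.340 V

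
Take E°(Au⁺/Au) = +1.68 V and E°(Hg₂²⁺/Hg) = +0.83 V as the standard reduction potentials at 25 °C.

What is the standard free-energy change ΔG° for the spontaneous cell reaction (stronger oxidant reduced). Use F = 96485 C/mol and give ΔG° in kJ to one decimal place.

Au⁺/Au (E° = +1.68 V) is the cathode; Hg₂²⁺/Hg (E° = +0.83 V) is the anode, so E°cell = +0.85 V.
Balancing electrons gives n = 2 (lcm of 1 and 2).
ΔG° = −nFE° = −(2)(96485)(+0.85) = -164,024 J = -164.0 kJ.

-164.0 kJ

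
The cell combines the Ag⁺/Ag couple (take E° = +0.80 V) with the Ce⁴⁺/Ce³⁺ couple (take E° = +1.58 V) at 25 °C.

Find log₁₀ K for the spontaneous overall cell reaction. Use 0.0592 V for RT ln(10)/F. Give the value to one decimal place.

13.2

Cathode: Ce⁴⁺/Ce³⁺; anode: Ag⁺/Ag. E°cell = +0.78 V, n = 1.
log K = nE°cell / 0.0592 = (1)(+0.78) / 0.0592 = 13.2.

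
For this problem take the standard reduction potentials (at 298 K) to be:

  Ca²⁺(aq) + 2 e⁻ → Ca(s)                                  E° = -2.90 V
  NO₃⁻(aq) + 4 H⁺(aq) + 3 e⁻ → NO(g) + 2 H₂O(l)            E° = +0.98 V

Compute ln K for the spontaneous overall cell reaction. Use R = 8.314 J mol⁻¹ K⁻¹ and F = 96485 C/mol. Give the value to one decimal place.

906.6

Cathode: NO₃⁻/NO; anode: Ca²⁺/Ca. E°cell = (+0.98) − (-2.90) = +3.88 V, with n = 6.
ΔG° = −nFE° = −RT ln K, so ln K = nFE°/(RT) = (6)(96485)(+3.88) / ((8.314)(298)) = 906.602.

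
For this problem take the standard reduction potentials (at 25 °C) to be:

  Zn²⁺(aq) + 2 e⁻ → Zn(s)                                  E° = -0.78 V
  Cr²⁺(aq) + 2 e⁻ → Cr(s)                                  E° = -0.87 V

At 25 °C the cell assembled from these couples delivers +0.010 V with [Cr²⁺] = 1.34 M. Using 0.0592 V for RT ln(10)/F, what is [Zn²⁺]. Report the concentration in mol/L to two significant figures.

0.0027 M

Zn²⁺/Zn is the cathode, Cr²⁺/Cr the anode: E°cell = +0.09 V, n = 2.
Overall reaction: Zn²⁺(aq) + Cr(s) → Zn(s) + Cr²⁺(aq); Q = [Cr²⁺]^1/[Zn²⁺]^1.
From E = E° − (0.0592/n) log Q: log Q = (E° − E)·n/0.0592 = (+0.09 − (+0.010))·2/0.0592 = 2.7027.
So 1·log[Zn²⁺] = 1·log(1.34) − log Q = 0.1271 − (2.7027) = -2.5756; [Zn²⁺] = 10^(-2.5756) ≈ 0.0027 M.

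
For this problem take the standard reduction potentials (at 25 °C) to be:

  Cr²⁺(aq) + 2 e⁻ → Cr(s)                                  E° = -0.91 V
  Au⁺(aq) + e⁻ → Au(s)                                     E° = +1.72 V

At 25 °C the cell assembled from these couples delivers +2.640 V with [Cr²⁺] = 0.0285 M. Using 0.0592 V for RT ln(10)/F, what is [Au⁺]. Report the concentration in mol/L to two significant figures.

0.25 M

Au⁺/Au is the cathode, Cr²⁺/Cr the anode: E°cell = +2.63 V, n = 2.
Overall reaction: 2 Au⁺(aq) + Cr(s) → 2 Au(s) + Cr²⁺(aq); Q = [Cr²⁺]^1/[Au⁺]^2.
From E = E° − (0.0592/n) log Q: log Q = (E° − E)·n/0.0592 = (+2.63 − (+2.640))·2/0.0592 = -0.3378.
So 2·log[Au⁺] = 1·log(0.0285) − log Q = -1.5452 − (-0.3378) = -1.2074; log[Au⁺] = -1.2074 / 2 = -0.6037; [Au⁺] = 10^(-0.6037) ≈ 0.25 M.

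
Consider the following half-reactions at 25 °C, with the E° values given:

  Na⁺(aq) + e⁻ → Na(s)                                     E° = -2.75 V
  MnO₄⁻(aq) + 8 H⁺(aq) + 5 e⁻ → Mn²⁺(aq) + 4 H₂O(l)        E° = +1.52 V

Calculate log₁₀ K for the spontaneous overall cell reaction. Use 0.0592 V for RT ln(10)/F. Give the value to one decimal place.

Cathode: MnO₄⁻/Mn²⁺; anode: Na⁺/Na. E°cell = +4.27 V, n = 5.
log K = nE°cell / 0.0592 = (5)(+4.27) / 0.0592 = 360.6.

360.6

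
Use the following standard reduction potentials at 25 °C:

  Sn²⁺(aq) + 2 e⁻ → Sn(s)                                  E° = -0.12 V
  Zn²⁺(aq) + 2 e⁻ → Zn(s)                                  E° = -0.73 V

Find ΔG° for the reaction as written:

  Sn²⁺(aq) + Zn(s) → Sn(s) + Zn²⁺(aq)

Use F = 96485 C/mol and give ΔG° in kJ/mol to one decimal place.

As written, Sn²⁺/Sn is reduced (cathode) and Zn²⁺/Zn is oxidised (anode), so E°cell = (-0.12) − (-0.73) = +0.61 V.
Balancing electrons gives n = 2.
ΔG° = −nFE° = −(2)(96485)(+0.61) = -117,712 J = -117.7 kJ/mol.

-117.7 kJ/mol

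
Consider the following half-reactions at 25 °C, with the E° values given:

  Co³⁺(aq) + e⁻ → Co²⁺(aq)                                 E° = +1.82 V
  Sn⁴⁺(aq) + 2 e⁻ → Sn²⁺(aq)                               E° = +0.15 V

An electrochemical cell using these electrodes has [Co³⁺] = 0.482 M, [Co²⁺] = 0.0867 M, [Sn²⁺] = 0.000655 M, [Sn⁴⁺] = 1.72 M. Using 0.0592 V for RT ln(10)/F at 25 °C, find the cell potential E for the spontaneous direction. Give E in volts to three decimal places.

+1.613 V

Co³⁺/Co²⁺ is the cathode (higher E°), Sn⁴⁺/Sn²⁺ the anode: E°cell = +1.82 − (+0.15) = +1.67 V, n = 2.
Overall: 2 Co³⁺(aq) + Sn²⁺(aq) → 2 Co²⁺(aq) + Sn⁴⁺(aq)
Q = [Co²⁺]^2·[Sn⁴⁺] / ([Co³⁺]^2·[Sn²⁺]); log Q = 1.929.
E = E° − (0.0592/n) log Q = +1.67 − (0.0592/2)(1.929) = +1.613 V.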